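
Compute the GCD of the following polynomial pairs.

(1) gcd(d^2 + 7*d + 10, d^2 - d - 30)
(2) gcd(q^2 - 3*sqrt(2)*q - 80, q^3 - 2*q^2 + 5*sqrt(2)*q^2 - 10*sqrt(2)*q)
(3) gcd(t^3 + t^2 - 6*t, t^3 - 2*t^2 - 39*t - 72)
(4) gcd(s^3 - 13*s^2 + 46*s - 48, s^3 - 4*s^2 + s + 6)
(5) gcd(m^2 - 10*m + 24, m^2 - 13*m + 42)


(1) = d + 5
(2) = q + 5*sqrt(2)
(3) = gcd(t*(t - 2)*(t + 3), (t - 8)*(t + 3)^2) = t + 3
(4) = gcd((s - 8)*(s - 3)*(s - 2), (s - 3)*(s - 2)*(s + 1)) = s^2 - 5*s + 6
(5) = gcd((m - 6)*(m - 4), (m - 7)*(m - 6)) = m - 6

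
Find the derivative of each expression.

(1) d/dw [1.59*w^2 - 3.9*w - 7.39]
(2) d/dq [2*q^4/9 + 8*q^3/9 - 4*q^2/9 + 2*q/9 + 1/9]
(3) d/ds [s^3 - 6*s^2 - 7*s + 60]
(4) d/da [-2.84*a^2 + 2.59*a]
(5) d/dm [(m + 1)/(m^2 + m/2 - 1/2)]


(1) = 3.18*w - 3.9
(2) = 8*q^3/9 + 8*q^2/3 - 8*q/9 + 2/9
(3) = 3*s^2 - 12*s - 7
(4) = 2.59 - 5.68*a
(5) = -4/(4*m^2 - 4*m + 1)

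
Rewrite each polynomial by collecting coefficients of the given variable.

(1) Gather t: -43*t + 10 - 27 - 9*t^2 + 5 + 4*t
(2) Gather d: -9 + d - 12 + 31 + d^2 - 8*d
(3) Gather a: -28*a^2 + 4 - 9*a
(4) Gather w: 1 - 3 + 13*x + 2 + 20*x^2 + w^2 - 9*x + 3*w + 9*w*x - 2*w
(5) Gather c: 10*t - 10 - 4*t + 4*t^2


(1) = -9*t^2 - 39*t - 12
(2) = d^2 - 7*d + 10
(3) = -28*a^2 - 9*a + 4
(4) = w^2 + w*(9*x + 1) + 20*x^2 + 4*x
(5) = 4*t^2 + 6*t - 10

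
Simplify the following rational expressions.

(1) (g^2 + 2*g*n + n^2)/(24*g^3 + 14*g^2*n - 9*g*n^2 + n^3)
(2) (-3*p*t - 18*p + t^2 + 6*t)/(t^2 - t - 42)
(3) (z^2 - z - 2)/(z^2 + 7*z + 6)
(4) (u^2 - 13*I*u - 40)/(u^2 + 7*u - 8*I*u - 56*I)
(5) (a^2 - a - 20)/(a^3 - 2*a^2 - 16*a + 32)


(1) = (g + n)/(24*g^2 - 10*g*n + n^2)
(2) = (-3*p + t)/(t - 7)
(3) = (z - 2)/(z + 6)
(4) = (u - 5*I)/(u + 7)
(5) = (a - 5)/(a^2 - 6*a + 8)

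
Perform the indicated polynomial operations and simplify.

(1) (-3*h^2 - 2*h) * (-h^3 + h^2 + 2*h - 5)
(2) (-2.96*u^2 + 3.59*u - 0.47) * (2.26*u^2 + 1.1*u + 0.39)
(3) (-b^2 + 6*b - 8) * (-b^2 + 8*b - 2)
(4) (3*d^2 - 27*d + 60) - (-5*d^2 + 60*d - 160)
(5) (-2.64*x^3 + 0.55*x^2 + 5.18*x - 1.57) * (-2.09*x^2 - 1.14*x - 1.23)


(1) = 3*h^5 - h^4 - 8*h^3 + 11*h^2 + 10*h
(2) = -6.6896*u^4 + 4.8574*u^3 + 1.7324*u^2 + 0.8831*u - 0.1833
(3) = b^4 - 14*b^3 + 58*b^2 - 76*b + 16
(4) = 8*d^2 - 87*d + 220
(5) = 5.5176*x^5 + 1.8601*x^4 - 8.206*x^3 - 3.3004*x^2 - 4.5816*x + 1.9311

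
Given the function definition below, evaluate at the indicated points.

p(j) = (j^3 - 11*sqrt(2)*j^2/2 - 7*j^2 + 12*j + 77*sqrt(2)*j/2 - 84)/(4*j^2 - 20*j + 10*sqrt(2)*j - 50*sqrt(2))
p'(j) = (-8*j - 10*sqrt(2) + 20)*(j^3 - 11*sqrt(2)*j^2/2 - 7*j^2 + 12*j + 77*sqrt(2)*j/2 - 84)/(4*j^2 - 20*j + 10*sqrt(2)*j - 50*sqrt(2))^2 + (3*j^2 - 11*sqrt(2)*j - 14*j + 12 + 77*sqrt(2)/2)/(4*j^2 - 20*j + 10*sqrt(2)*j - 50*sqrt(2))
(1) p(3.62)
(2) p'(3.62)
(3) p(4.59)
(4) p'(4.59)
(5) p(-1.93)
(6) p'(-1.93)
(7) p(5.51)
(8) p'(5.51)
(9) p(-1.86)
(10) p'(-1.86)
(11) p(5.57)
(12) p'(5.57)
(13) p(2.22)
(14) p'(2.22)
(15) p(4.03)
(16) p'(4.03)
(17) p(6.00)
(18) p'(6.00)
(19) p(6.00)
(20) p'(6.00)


(1) = -0.26
(2) = -0.12
(3) = -0.48
(4) = -0.65
(5) = 6.17
(6) = -5.98
(7) = 0.04
(8) = -0.37
(9) = 5.77
(10) = -5.47
(11) = 0.02
(12) = -0.28
(13) = -0.03
(14) = -0.25
(15) = -0.31
(16) = -0.15
(17) = -0.03
(18) = -0.04
(19) = -0.03
(20) = -0.04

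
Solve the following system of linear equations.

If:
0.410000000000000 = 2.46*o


Then:
o = 0.17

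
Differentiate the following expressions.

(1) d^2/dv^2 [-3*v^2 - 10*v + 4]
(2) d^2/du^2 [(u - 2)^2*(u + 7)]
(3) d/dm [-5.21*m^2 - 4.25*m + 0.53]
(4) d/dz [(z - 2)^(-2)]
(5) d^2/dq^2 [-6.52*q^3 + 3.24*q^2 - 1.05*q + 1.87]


(1) = -6
(2) = 6*u + 6
(3) = -10.42*m - 4.25
(4) = -2/(z - 2)^3
(5) = 6.48 - 39.12*q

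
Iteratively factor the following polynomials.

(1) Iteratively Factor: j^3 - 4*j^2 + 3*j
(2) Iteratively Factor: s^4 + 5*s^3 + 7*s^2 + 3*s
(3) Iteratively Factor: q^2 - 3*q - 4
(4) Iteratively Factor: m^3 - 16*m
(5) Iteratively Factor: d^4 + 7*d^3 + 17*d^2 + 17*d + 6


(1) = (j)*(j^2 - 4*j + 3) = j*(j - 1)*(j - 3)
(2) = (s + 1)*(s^3 + 4*s^2 + 3*s) = s*(s + 1)*(s^2 + 4*s + 3) = s*(s + 1)^2*(s + 3)
(3) = (q - 4)*(q + 1)
(4) = (m + 4)*(m^2 - 4*m) = m*(m + 4)*(m - 4)
(5) = (d + 1)*(d^3 + 6*d^2 + 11*d + 6) = (d + 1)^2*(d^2 + 5*d + 6) = (d + 1)^2*(d + 2)*(d + 3)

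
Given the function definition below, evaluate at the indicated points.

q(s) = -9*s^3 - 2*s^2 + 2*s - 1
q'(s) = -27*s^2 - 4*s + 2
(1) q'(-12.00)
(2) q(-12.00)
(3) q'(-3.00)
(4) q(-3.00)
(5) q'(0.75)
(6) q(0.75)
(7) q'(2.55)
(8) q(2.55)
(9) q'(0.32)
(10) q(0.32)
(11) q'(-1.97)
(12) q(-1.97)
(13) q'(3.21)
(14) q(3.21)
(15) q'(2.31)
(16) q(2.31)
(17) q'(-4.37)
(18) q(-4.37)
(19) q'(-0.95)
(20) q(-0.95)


(1) = -3838.00
(2) = 15239.00
(3) = -229.00
(4) = 218.00
(5) = -16.19
(6) = -4.42
(7) = -183.77
(8) = -158.14
(9) = -2.04
(10) = -0.86
(11) = -94.90
(12) = 56.11
(13) = -289.05
(14) = -312.87
(15) = -151.31
(16) = -117.99
(17) = -496.14
(18) = 703.15
(19) = -18.57
(20) = 3.01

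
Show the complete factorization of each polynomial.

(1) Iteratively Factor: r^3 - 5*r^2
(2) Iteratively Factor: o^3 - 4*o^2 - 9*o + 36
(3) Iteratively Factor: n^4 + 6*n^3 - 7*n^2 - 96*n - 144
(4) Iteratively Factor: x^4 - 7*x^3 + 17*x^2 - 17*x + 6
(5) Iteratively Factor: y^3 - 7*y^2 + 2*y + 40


(1) = (r)*(r^2 - 5*r) = r^2*(r - 5)
(2) = (o - 3)*(o^2 - o - 12) = (o - 3)*(o + 3)*(o - 4)
(3) = (n + 3)*(n^3 + 3*n^2 - 16*n - 48) = (n - 4)*(n + 3)*(n^2 + 7*n + 12) = (n - 4)*(n + 3)^2*(n + 4)
(4) = (x - 1)*(x^3 - 6*x^2 + 11*x - 6) = (x - 3)*(x - 1)*(x^2 - 3*x + 2) = (x - 3)*(x - 1)^2*(x - 2)
(5) = (y - 5)*(y^2 - 2*y - 8) = (y - 5)*(y - 4)*(y + 2)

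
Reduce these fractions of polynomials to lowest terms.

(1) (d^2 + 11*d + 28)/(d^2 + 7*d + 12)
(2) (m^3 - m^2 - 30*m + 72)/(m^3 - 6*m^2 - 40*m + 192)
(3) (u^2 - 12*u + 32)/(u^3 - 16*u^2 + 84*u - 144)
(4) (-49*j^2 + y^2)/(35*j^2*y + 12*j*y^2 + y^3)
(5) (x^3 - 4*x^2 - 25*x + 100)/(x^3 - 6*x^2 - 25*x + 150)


(1) = (d + 7)/(d + 3)
(2) = (m - 3)/(m - 8)
(3) = (u - 8)/(u^2 - 12*u + 36)
(4) = (-7*j + y)/(5*j*y + y^2)
(5) = (x - 4)/(x - 6)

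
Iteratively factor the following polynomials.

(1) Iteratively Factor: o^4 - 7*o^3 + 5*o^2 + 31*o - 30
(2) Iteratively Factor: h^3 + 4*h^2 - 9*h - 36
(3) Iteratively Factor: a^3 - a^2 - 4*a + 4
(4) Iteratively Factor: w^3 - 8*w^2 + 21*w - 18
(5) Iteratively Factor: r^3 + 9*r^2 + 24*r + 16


(1) = (o + 2)*(o^3 - 9*o^2 + 23*o - 15) = (o - 3)*(o + 2)*(o^2 - 6*o + 5) = (o - 3)*(o - 1)*(o + 2)*(o - 5)
(2) = (h + 3)*(h^2 + h - 12) = (h + 3)*(h + 4)*(h - 3)
(3) = (a - 2)*(a^2 + a - 2) = (a - 2)*(a - 1)*(a + 2)
(4) = (w - 2)*(w^2 - 6*w + 9) = (w - 3)*(w - 2)*(w - 3)
(5) = (r + 4)*(r^2 + 5*r + 4) = (r + 1)*(r + 4)*(r + 4)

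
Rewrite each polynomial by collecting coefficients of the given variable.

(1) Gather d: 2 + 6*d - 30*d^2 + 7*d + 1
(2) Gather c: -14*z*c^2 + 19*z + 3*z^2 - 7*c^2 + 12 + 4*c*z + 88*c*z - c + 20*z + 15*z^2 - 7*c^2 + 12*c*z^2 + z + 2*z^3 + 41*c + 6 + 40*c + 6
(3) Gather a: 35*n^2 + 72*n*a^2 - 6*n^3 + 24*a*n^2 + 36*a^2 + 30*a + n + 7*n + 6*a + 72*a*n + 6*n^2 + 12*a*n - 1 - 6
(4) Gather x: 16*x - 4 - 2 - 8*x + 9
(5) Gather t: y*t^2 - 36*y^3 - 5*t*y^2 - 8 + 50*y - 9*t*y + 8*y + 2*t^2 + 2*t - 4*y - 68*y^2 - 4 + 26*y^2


(1) = -30*d^2 + 13*d + 3
(2) = c^2*(-14*z - 14) + c*(12*z^2 + 92*z + 80) + 2*z^3 + 18*z^2 + 40*z + 24
(3) = a^2*(72*n + 36) + a*(24*n^2 + 84*n + 36) - 6*n^3 + 41*n^2 + 8*n - 7
(4) = 8*x + 3
(5) = t^2*(y + 2) + t*(-5*y^2 - 9*y + 2) - 36*y^3 - 42*y^2 + 54*y - 12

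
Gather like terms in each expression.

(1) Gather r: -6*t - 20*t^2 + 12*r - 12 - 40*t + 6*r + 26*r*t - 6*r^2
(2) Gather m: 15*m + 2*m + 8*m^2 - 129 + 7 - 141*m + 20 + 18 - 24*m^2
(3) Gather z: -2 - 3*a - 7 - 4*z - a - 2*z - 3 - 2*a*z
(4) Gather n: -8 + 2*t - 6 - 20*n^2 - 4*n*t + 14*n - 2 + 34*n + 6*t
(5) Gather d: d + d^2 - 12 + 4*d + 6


(1) = -6*r^2 + r*(26*t + 18) - 20*t^2 - 46*t - 12
(2) = -16*m^2 - 124*m - 84
(3) = -4*a + z*(-2*a - 6) - 12
(4) = -20*n^2 + n*(48 - 4*t) + 8*t - 16
(5) = d^2 + 5*d - 6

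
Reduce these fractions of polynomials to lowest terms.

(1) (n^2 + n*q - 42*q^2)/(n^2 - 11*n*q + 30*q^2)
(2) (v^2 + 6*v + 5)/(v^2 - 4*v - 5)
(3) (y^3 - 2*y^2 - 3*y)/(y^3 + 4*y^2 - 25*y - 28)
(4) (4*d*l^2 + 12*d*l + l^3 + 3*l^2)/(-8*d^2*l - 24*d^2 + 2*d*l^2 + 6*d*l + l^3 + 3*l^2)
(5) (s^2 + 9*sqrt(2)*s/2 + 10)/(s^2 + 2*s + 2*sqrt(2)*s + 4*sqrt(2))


(1) = (-n - 7*q)/(-n + 5*q)
(2) = (v + 5)/(v - 5)
(3) = (y^2 - 3*y)/(y^2 + 3*y - 28)
(4) = -l/(2*d - l)
(5) = (2*s + 5*sqrt(2))/(2*s + 4)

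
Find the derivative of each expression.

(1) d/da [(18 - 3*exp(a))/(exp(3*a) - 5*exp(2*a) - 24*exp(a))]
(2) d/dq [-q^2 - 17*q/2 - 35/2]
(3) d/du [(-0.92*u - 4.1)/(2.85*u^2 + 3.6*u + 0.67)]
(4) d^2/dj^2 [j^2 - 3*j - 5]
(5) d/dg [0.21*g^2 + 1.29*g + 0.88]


(1) = 3*(2*exp(3*a) - 23*exp(2*a) + 60*exp(a) + 144)*exp(-a)/(exp(4*a) - 10*exp(3*a) - 23*exp(2*a) + 240*exp(a) + 576)
(2) = -2*q - 17/2
(3) = (2.622*u^2 + 23.37*u + 14.1436)/(8.1225*u^4 + 20.52*u^3 + 16.779*u^2 + 4.824*u + 0.4489)
(4) = 2
(5) = 0.42*g + 1.29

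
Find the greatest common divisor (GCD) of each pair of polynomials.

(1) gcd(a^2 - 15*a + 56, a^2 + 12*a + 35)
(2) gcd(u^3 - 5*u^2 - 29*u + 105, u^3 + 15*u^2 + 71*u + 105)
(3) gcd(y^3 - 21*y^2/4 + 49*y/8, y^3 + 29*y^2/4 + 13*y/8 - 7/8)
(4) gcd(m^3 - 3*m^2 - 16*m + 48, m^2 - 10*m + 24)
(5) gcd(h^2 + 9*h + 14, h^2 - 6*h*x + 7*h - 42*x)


(1) = 1
(2) = gcd((u - 7)*(u - 3)*(u + 5), (u + 3)*(u + 5)*(u + 7)) = u + 5
(3) = 1
(4) = gcd((m - 4)*(m - 3)*(m + 4), (m - 6)*(m - 4)) = m - 4
(5) = h + 7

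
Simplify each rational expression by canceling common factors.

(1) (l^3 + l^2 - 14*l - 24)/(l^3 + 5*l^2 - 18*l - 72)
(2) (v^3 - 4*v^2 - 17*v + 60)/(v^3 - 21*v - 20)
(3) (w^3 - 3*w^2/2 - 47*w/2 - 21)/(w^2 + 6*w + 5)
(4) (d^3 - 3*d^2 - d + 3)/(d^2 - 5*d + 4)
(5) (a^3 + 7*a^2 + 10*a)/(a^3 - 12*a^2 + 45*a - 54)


(1) = (l + 2)/(l + 6)
(2) = (v - 3)/(v + 1)
(3) = (2*w^2 - 5*w - 42)/(2*w + 10)
(4) = (d^2 - 2*d - 3)/(d - 4)
(5) = (a^3 + 7*a^2 + 10*a)/(a^3 - 12*a^2 + 45*a - 54)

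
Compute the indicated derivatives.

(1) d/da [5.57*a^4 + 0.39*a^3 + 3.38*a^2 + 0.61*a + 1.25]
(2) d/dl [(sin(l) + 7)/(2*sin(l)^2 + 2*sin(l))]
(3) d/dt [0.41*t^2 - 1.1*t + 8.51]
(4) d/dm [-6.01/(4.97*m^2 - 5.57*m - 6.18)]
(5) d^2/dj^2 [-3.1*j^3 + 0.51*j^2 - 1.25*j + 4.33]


(1) = 22.28*a^3 + 1.17*a^2 + 6.76*a + 0.61
(2) = (-14*sin(l) + cos(l)^2 - 8)*cos(l)/(2*(sin(l) + 1)^2*sin(l)^2)
(3) = 0.82*t - 1.1
(4) = (59.7394*m - 33.4757)/(-4.97*m^2 + 5.57*m + 6.18)^2
(5) = 1.02 - 18.6*j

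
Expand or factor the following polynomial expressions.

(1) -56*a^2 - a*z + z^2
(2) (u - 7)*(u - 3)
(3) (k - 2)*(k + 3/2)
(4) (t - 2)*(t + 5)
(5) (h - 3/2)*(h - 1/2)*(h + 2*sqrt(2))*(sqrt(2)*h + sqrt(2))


(1) = (-8*a + z)*(7*a + z)
(2) = u^2 - 10*u + 21
(3) = k^2 - k/2 - 3
(4) = t^2 + 3*t - 10
(5) = sqrt(2)*h^4 - sqrt(2)*h^3 + 4*h^3 - 4*h^2 - 5*sqrt(2)*h^2/4 - 5*h + 3*sqrt(2)*h/4 + 3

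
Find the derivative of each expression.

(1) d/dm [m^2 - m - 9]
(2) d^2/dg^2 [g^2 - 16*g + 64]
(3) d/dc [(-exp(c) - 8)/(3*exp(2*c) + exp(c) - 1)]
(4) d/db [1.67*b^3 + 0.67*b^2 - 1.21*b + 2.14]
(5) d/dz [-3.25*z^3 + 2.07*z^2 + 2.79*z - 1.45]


(1) = 2*m - 1
(2) = 2
(3) = ((exp(c) + 8)*(6*exp(c) + 1) - 3*exp(2*c) - exp(c) + 1)*exp(c)/(3*exp(2*c) + exp(c) - 1)^2
(4) = 5.01*b^2 + 1.34*b - 1.21
(5) = -9.75*z^2 + 4.14*z + 2.79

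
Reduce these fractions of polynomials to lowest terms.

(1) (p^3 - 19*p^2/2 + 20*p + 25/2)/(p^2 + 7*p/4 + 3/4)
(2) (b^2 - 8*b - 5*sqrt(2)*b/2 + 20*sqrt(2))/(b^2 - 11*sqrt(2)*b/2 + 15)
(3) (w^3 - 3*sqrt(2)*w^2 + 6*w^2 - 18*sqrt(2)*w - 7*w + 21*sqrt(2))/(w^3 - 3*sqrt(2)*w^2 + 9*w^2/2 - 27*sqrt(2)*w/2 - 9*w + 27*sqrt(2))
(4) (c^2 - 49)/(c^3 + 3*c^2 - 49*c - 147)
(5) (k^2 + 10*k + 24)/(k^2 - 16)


(1) = (4*p^3 - 38*p^2 + 80*p + 50)/(4*p^2 + 7*p + 3)
(2) = (4*b - 32)/(4*b - 12*sqrt(2))
(3) = (2*w^2 + 12*w - 14)/(2*w^2 + 9*w - 18)
(4) = 1/(c + 3)
(5) = (k + 6)/(k - 4)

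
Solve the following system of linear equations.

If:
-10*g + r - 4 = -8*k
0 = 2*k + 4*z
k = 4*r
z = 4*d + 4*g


Then:
d = 19*z/10 + 2/5
g = -33*z/20 - 2/5
k = -2*z
r = -z/2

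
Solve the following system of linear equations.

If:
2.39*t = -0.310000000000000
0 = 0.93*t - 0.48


Then:
No Solution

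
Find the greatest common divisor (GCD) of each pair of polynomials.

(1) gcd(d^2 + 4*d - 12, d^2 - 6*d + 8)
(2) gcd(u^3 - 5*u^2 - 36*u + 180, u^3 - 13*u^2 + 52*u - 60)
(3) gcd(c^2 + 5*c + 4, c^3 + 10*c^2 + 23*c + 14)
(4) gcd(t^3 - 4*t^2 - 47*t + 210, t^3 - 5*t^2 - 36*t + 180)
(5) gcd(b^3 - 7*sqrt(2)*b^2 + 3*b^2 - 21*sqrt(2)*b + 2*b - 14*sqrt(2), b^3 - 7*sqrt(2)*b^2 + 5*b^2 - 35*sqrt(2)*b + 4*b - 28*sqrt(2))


(1) = d - 2
(2) = gcd((u - 6)*(u - 5)*(u + 6), (u - 6)*(u - 5)*(u - 2)) = u^2 - 11*u + 30
(3) = c + 1
(4) = t^2 - 11*t + 30
(5) = b^2 + b*(1 - 7*sqrt(2)) - 7*sqrt(2)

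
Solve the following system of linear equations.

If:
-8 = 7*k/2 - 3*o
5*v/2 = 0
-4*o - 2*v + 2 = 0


Then:
k = -13/7
o = 1/2
v = 0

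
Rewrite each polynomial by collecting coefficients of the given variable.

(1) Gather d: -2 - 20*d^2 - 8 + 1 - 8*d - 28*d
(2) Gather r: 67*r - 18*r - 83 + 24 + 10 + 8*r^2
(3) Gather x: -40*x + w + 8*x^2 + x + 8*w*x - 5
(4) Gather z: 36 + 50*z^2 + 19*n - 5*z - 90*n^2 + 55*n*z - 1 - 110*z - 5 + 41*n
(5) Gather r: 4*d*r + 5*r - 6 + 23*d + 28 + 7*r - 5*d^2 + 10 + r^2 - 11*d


(1) = -20*d^2 - 36*d - 9
(2) = 8*r^2 + 49*r - 49
(3) = w + 8*x^2 + x*(8*w - 39) - 5
(4) = -90*n^2 + 60*n + 50*z^2 + z*(55*n - 115) + 30
(5) = -5*d^2 + 12*d + r^2 + r*(4*d + 12) + 32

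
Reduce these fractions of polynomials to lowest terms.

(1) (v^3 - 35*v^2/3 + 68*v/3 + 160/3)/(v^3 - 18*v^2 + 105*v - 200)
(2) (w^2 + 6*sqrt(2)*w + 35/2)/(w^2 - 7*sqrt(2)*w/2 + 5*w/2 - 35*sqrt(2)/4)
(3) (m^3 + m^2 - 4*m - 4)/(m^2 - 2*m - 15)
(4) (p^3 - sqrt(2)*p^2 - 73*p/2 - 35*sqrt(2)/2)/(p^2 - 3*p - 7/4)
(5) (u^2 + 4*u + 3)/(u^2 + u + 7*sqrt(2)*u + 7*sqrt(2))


(1) = (3*v + 4)/(3*v - 15)
(2) = (8*w^2 + 48*sqrt(2)*w + 140)/(8*w^2 + w*(20 - 28*sqrt(2)) - 70*sqrt(2))
(3) = (m^3 + m^2 - 4*m - 4)/(m^2 - 2*m - 15)
(4) = (8*p^3 - 8*sqrt(2)*p^2 - 292*p - 140*sqrt(2))/(8*p^2 - 24*p - 14)
(5) = (u + 3)/(u + 7*sqrt(2))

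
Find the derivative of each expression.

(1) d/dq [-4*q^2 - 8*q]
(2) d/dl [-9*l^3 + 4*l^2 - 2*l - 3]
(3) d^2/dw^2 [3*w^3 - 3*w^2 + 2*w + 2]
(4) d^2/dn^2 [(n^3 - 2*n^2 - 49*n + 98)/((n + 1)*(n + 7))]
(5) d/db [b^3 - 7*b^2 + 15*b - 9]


(1) = -8*q - 8
(2) = -27*l^2 + 8*l - 2
(3) = 18*w - 6
(4) = 48/(n^3 + 3*n^2 + 3*n + 1)
(5) = 3*b^2 - 14*b + 15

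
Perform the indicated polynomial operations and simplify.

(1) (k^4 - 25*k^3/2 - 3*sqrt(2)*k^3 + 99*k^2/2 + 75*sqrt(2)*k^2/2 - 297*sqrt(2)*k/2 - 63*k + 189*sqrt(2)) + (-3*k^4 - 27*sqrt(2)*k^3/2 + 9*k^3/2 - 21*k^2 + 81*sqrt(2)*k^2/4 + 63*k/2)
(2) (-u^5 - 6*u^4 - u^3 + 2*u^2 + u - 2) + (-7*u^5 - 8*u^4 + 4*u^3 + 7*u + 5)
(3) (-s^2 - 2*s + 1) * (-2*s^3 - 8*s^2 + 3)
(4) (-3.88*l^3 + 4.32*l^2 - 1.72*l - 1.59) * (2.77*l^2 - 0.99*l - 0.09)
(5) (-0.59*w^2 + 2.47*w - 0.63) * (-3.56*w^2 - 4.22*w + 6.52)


(1) = -2*k^4 - 33*sqrt(2)*k^3/2 - 8*k^3 + 57*k^2/2 + 231*sqrt(2)*k^2/4 - 297*sqrt(2)*k/2 - 63*k/2 + 189*sqrt(2)
(2) = -8*u^5 - 14*u^4 + 3*u^3 + 2*u^2 + 8*u + 3
(3) = 2*s^5 + 12*s^4 + 14*s^3 - 11*s^2 - 6*s + 3
(4) = -10.7476*l^5 + 15.8076*l^4 - 8.692*l^3 - 3.0903*l^2 + 1.7289*l + 0.1431
(5) = 2.1004*w^4 - 6.3034*w^3 - 12.0274*w^2 + 18.763*w - 4.1076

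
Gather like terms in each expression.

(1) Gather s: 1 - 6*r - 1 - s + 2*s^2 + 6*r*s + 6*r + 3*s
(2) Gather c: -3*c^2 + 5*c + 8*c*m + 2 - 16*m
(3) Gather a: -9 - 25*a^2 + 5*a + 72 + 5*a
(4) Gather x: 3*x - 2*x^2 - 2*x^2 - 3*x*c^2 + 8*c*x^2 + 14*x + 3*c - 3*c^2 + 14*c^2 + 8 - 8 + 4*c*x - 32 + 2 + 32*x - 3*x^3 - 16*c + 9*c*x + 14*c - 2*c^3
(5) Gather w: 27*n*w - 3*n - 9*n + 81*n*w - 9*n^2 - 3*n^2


(1) = 2*s^2 + s*(6*r + 2)
(2) = -3*c^2 + c*(8*m + 5) - 16*m + 2
(3) = -25*a^2 + 10*a + 63
(4) = -2*c^3 + 11*c^2 + c - 3*x^3 + x^2*(8*c - 4) + x*(-3*c^2 + 13*c + 49) - 30
(5) = -12*n^2 + 108*n*w - 12*n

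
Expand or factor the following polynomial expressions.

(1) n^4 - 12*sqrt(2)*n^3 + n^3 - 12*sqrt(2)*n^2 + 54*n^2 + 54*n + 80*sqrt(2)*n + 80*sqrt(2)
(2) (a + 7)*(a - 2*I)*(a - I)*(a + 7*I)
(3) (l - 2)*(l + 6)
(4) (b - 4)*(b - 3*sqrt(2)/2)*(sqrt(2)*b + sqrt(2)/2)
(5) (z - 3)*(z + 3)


(1) = (n + 1)*(n - 8*sqrt(2))*(n - 5*sqrt(2))*(n + sqrt(2))
(2) = a^4 + 7*a^3 + 4*I*a^3 + 19*a^2 + 28*I*a^2 + 133*a - 14*I*a - 98*I
(3) = l^2 + 4*l - 12
(4) = sqrt(2)*b^3 - 7*sqrt(2)*b^2/2 - 3*b^2 - 2*sqrt(2)*b + 21*b/2 + 6
(5) = z^2 - 9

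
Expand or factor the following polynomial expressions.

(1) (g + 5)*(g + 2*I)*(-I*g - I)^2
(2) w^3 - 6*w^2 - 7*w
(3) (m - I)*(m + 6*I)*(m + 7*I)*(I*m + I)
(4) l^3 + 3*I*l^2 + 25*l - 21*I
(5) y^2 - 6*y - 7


(1) = -g^4 - 7*g^3 - 2*I*g^3 - 11*g^2 - 14*I*g^2 - 5*g - 22*I*g - 10*I
(2) = w*(w - 7)*(w + 1)
(3) = I*m^4 - 12*m^3 + I*m^3 - 12*m^2 - 29*I*m^2 - 42*m - 29*I*m - 42
(4) = (l - 3*I)*(l - I)*(l + 7*I)
(5) = (y - 7)*(y + 1)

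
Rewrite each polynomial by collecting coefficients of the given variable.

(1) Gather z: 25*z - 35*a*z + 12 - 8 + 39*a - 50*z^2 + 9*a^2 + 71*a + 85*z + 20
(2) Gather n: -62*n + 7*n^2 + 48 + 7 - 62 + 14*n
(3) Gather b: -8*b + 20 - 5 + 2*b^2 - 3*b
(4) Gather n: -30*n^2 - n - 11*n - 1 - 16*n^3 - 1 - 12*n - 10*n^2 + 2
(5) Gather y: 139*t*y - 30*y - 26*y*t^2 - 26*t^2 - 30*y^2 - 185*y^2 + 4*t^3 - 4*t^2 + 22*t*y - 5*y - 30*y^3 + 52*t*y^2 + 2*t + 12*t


(1) = 9*a^2 + 110*a - 50*z^2 + z*(110 - 35*a) + 24
(2) = 7*n^2 - 48*n - 7
(3) = 2*b^2 - 11*b + 15
(4) = -16*n^3 - 40*n^2 - 24*n
(5) = 4*t^3 - 30*t^2 + 14*t - 30*y^3 + y^2*(52*t - 215) + y*(-26*t^2 + 161*t - 35)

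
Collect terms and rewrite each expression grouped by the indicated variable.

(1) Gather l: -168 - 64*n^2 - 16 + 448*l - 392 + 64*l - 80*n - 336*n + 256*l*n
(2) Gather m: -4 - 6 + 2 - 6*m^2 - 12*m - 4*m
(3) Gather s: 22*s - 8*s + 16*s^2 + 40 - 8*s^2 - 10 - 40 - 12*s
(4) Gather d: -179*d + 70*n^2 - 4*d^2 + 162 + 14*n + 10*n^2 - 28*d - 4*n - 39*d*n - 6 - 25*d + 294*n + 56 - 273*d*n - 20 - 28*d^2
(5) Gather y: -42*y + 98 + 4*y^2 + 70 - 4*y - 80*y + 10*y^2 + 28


(1) = l*(256*n + 512) - 64*n^2 - 416*n - 576
(2) = -6*m^2 - 16*m - 8
(3) = 8*s^2 + 2*s - 10
(4) = -32*d^2 + d*(-312*n - 232) + 80*n^2 + 304*n + 192
(5) = 14*y^2 - 126*y + 196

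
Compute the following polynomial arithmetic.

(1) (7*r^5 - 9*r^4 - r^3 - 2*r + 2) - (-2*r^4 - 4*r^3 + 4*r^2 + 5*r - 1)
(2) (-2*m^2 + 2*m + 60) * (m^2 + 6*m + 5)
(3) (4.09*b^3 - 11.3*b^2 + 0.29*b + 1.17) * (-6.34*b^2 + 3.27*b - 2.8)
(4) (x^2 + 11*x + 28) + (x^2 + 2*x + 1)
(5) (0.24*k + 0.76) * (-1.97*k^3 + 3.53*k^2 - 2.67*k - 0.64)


(1) = 7*r^5 - 7*r^4 + 3*r^3 - 4*r^2 - 7*r + 3
(2) = -2*m^4 - 10*m^3 + 62*m^2 + 370*m + 300
(3) = -25.9306*b^5 + 85.0163*b^4 - 50.2416*b^3 + 25.1705*b^2 + 3.0139*b - 3.276
(4) = 2*x^2 + 13*x + 29
(5) = -0.4728*k^4 - 0.65*k^3 + 2.042*k^2 - 2.1828*k - 0.4864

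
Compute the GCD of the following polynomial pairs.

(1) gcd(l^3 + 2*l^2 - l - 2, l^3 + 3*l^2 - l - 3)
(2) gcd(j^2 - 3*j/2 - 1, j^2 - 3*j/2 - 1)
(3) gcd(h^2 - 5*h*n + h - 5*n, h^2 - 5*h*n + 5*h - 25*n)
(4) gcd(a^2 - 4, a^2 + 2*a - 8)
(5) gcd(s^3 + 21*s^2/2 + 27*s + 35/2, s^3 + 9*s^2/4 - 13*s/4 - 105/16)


(1) = gcd((l - 1)*(l + 1)*(l + 2), (l - 1)*(l + 1)*(l + 3)) = l^2 - 1
(2) = j^2 - 3*j/2 - 1
(3) = h - 5*n
(4) = gcd((a - 2)*(a + 2), (a - 2)*(a + 4)) = a - 2
(5) = gcd((s + 1)*(s + 5/2)*(s + 7), (s - 7/4)*(s + 3/2)*(s + 5/2)) = s + 5/2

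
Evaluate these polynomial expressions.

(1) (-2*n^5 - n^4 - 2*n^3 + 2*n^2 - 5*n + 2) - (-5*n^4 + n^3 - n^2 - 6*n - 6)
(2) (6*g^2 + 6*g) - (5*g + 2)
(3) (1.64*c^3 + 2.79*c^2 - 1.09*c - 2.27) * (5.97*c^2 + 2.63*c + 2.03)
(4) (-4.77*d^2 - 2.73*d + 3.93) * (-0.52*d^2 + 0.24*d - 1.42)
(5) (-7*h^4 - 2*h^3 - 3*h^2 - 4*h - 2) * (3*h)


(1) = -2*n^5 + 4*n^4 - 3*n^3 + 3*n^2 + n + 8
(2) = 6*g^2 + g - 2
(3) = 9.7908*c^5 + 20.9695*c^4 + 4.1596*c^3 - 10.7549*c^2 - 8.1828*c - 4.6081
(4) = 2.4804*d^4 + 0.2748*d^3 + 4.0746*d^2 + 4.8198*d - 5.5806
(5) = -21*h^5 - 6*h^4 - 9*h^3 - 12*h^2 - 6*h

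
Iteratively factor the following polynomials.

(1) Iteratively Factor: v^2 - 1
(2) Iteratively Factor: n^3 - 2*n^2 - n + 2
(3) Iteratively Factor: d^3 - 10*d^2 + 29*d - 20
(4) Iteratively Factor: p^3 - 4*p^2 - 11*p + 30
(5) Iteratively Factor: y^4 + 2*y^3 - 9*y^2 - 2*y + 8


(1) = (v + 1)*(v - 1)
(2) = (n - 2)*(n^2 - 1) = (n - 2)*(n + 1)*(n - 1)
(3) = (d - 5)*(d^2 - 5*d + 4) = (d - 5)*(d - 1)*(d - 4)
(4) = (p - 5)*(p^2 + p - 6) = (p - 5)*(p - 2)*(p + 3)
(5) = (y + 4)*(y^3 - 2*y^2 - y + 2) = (y - 2)*(y + 4)*(y^2 - 1) = (y - 2)*(y - 1)*(y + 4)*(y + 1)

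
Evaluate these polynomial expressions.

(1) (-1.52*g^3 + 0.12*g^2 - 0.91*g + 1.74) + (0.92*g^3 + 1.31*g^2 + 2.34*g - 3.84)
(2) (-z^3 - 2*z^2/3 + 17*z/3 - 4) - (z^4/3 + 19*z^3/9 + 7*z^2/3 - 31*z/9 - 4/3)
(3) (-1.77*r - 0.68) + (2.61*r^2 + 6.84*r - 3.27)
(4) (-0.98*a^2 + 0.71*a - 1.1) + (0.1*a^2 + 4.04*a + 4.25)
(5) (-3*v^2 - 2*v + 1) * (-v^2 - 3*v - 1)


(1) = -0.6*g^3 + 1.43*g^2 + 1.43*g - 2.1
(2) = -z^4/3 - 28*z^3/9 - 3*z^2 + 82*z/9 - 8/3
(3) = 2.61*r^2 + 5.07*r - 3.95
(4) = -0.88*a^2 + 4.75*a + 3.15
(5) = 3*v^4 + 11*v^3 + 8*v^2 - v - 1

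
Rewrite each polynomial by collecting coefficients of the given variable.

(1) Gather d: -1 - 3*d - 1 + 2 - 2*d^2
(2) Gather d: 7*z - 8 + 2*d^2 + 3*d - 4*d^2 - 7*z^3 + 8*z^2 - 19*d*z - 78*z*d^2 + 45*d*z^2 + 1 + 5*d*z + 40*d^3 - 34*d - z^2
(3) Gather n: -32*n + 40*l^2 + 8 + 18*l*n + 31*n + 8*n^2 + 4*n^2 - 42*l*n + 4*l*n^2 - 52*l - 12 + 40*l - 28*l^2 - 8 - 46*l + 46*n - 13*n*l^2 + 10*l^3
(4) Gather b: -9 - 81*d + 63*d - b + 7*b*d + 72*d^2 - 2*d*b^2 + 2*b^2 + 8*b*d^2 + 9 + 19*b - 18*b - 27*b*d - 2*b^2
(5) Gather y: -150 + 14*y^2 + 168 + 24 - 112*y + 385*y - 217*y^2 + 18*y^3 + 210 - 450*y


(1) = -2*d^2 - 3*d
(2) = 40*d^3 + d^2*(-78*z - 2) + d*(45*z^2 - 14*z - 31) - 7*z^3 + 7*z^2 + 7*z - 7
(3) = 10*l^3 + 12*l^2 - 58*l + n^2*(4*l + 12) + n*(-13*l^2 - 24*l + 45) - 12
(4) = -2*b^2*d + b*(8*d^2 - 20*d) + 72*d^2 - 18*d
(5) = 18*y^3 - 203*y^2 - 177*y + 252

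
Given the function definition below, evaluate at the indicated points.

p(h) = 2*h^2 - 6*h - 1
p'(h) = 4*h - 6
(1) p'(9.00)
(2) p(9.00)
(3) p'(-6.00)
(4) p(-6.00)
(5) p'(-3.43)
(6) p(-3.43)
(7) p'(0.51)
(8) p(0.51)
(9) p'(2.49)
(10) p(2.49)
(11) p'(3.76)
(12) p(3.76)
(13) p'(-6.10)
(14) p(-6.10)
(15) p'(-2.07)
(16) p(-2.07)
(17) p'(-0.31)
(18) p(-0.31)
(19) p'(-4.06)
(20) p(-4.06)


(1) = 30.00
(2) = 107.00
(3) = -30.00
(4) = 107.00
(5) = -19.72
(6) = 43.11
(7) = -3.96
(8) = -3.54
(9) = 3.96
(10) = -3.54
(11) = 9.04
(12) = 4.72
(13) = -30.40
(14) = 110.02
(15) = -14.28
(16) = 19.99
(17) = -7.24
(18) = 1.05
(19) = -22.24
(20) = 56.33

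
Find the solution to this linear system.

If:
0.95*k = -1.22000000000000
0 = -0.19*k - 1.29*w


Then:
k = -1.28
w = 0.19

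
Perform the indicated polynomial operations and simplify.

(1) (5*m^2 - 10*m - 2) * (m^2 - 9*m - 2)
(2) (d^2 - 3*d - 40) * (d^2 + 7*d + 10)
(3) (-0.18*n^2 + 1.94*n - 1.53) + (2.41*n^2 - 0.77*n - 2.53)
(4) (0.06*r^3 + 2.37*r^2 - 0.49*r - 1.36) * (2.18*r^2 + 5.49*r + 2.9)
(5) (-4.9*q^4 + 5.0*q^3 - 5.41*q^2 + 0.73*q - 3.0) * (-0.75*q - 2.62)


(1) = 5*m^4 - 55*m^3 + 78*m^2 + 38*m + 4
(2) = d^4 + 4*d^3 - 51*d^2 - 310*d - 400
(3) = 2.23*n^2 + 1.17*n - 4.06
(4) = 0.1308*r^5 + 5.496*r^4 + 12.1171*r^3 + 1.2181*r^2 - 8.8874*r - 3.944
(5) = 3.675*q^5 + 9.088*q^4 - 9.0425*q^3 + 13.6267*q^2 + 0.3374*q + 7.86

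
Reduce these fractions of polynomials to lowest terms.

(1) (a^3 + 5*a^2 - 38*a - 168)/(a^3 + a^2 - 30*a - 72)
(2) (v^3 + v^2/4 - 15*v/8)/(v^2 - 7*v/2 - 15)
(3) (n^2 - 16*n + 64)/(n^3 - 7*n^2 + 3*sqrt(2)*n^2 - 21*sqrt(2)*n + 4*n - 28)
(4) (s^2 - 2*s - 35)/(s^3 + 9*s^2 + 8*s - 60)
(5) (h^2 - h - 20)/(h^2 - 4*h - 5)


(1) = (a + 7)/(a + 3)
(2) = (8*v^3 + 2*v^2 - 15*v)/(8*v^2 - 28*v - 120)
(3) = (n^2 - 16*n + 64)/(n^3 + n^2*(-7 + 3*sqrt(2)) + n*(4 - 21*sqrt(2)) - 28)
(4) = (s - 7)/(s^2 + 4*s - 12)
(5) = (h + 4)/(h + 1)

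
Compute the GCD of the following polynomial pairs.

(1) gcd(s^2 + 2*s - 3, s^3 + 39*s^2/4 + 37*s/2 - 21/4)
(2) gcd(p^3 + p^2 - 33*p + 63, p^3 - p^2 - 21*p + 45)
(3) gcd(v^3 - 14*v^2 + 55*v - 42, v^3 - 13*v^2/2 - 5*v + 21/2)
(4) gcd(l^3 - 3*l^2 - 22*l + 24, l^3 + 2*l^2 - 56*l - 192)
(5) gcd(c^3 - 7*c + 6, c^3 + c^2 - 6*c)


(1) = gcd((s - 1)*(s + 3), (s - 1/4)*(s + 3)*(s + 7)) = s + 3
(2) = gcd((p - 3)^2*(p + 7), (p - 3)^2*(p + 5)) = p^2 - 6*p + 9
(3) = gcd((v - 7)*(v - 6)*(v - 1), (v - 7)*(v - 1)*(v + 3/2)) = v^2 - 8*v + 7
(4) = l + 4
(5) = c^2 + c - 6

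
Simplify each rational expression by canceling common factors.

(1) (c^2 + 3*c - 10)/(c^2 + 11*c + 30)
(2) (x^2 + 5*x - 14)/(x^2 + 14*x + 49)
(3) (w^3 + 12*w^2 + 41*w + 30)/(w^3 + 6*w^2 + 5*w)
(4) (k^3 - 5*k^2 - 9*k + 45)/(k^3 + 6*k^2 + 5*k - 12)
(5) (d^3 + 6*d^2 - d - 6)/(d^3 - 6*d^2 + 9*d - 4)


(1) = (c - 2)/(c + 6)
(2) = (x - 2)/(x + 7)
(3) = (w + 6)/w
(4) = (k^2 - 8*k + 15)/(k^2 + 3*k - 4)
(5) = (d^2 + 7*d + 6)/(d^2 - 5*d + 4)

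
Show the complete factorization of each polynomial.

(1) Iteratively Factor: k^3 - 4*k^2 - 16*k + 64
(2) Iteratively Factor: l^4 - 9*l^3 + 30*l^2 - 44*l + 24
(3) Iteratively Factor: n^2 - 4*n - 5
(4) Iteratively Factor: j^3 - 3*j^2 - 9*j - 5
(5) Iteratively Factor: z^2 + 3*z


(1) = (k - 4)*(k^2 - 16) = (k - 4)*(k + 4)*(k - 4)
(2) = (l - 3)*(l^3 - 6*l^2 + 12*l - 8) = (l - 3)*(l - 2)*(l^2 - 4*l + 4) = (l - 3)*(l - 2)^2*(l - 2)
(3) = (n + 1)*(n - 5)
(4) = (j + 1)*(j^2 - 4*j - 5) = (j - 5)*(j + 1)*(j + 1)
(5) = (z)*(z + 3)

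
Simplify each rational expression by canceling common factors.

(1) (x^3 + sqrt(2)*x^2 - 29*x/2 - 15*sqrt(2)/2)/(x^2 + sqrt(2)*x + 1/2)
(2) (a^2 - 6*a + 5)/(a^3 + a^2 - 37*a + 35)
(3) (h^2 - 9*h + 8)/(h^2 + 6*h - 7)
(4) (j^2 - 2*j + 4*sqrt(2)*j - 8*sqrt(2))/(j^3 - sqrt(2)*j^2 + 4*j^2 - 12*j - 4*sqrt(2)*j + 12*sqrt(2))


(1) = (4*x^2 + 2*sqrt(2)*x - 60)/(4*x + 2*sqrt(2))
(2) = 1/(a + 7)
(3) = (h - 8)/(h + 7)
(4) = (j + 4*sqrt(2))/(j^2 + j*(6 - sqrt(2)) - 6*sqrt(2))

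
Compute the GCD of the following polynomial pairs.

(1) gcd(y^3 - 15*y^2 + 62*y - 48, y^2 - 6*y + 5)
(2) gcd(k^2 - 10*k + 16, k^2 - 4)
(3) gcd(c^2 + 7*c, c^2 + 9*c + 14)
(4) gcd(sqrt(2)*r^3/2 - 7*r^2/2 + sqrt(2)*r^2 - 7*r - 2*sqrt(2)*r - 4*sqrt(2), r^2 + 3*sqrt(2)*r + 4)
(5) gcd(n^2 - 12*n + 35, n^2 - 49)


(1) = y - 1
(2) = gcd((k - 8)*(k - 2), (k - 2)*(k + 2)) = k - 2
(3) = gcd(c*(c + 7), (c + 2)*(c + 7)) = c + 7
(4) = 1
(5) = gcd((n - 7)*(n - 5), (n - 7)*(n + 7)) = n - 7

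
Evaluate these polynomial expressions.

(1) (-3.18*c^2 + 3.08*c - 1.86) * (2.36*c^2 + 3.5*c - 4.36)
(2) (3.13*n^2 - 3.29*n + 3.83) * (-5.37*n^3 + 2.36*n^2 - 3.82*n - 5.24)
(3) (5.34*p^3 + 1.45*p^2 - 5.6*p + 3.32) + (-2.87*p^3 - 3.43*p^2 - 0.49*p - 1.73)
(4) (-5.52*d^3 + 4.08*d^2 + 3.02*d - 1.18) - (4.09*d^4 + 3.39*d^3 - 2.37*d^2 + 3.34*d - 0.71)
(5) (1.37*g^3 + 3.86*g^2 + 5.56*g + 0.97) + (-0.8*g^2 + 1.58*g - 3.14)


(1) = -7.5048*c^4 - 3.8612*c^3 + 20.2552*c^2 - 19.9388*c + 8.1096
(2) = -16.8081*n^5 + 25.0541*n^4 - 40.2881*n^3 + 5.2054*n^2 + 2.609*n - 20.0692
(3) = 2.47*p^3 - 1.98*p^2 - 6.09*p + 1.59
(4) = -4.09*d^4 - 8.91*d^3 + 6.45*d^2 - 0.32*d - 0.47
(5) = 1.37*g^3 + 3.06*g^2 + 7.14*g - 2.17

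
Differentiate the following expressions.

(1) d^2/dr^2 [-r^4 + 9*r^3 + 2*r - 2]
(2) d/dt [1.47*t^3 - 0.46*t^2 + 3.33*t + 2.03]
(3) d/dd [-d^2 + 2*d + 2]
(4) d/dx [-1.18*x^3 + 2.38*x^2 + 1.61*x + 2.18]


(1) = 6*r*(9 - 2*r)
(2) = 4.41*t^2 - 0.92*t + 3.33
(3) = 2 - 2*d
(4) = -3.54*x^2 + 4.76*x + 1.61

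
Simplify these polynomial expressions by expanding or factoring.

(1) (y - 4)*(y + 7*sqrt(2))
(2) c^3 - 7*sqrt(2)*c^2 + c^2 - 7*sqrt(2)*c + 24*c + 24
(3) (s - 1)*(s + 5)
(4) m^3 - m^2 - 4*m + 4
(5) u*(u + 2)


(1) = y^2 - 4*y + 7*sqrt(2)*y - 28*sqrt(2)
(2) = (c + 1)*(c - 4*sqrt(2))*(c - 3*sqrt(2))
(3) = s^2 + 4*s - 5
(4) = (m - 2)*(m - 1)*(m + 2)
(5) = u^2 + 2*u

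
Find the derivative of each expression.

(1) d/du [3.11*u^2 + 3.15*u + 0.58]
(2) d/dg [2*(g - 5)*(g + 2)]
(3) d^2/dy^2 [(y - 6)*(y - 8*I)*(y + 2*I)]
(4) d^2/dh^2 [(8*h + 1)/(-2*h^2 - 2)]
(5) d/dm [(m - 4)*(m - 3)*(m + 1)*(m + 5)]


(1) = 6.22*u + 3.15
(2) = 4*g - 6
(3) = 6*y - 12 - 12*I
(4) = (h^2*(-32*h - 4) + (24*h + 1)*(h^2 + 1))/(h^2 + 1)^3
(5) = 4*m^3 - 3*m^2 - 50*m + 37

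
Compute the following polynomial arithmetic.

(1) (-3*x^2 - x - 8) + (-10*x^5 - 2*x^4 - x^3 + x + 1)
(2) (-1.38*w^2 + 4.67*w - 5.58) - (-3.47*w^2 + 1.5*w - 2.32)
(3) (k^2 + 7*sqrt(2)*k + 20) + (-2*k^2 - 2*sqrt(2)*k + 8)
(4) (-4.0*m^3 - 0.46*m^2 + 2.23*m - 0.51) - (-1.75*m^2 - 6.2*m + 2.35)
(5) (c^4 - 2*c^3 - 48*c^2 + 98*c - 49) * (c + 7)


(1) = -10*x^5 - 2*x^4 - x^3 - 3*x^2 - 7
(2) = 2.09*w^2 + 3.17*w - 3.26
(3) = -k^2 + 5*sqrt(2)*k + 28
(4) = -4.0*m^3 + 1.29*m^2 + 8.43*m - 2.86
(5) = c^5 + 5*c^4 - 62*c^3 - 238*c^2 + 637*c - 343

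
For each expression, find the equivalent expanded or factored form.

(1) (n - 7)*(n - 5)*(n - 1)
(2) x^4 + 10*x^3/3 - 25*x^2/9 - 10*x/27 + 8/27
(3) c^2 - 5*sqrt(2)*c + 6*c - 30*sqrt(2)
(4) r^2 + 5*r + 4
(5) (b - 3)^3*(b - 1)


(1) = n^3 - 13*n^2 + 47*n - 35
(2) = (x - 2/3)*(x - 1/3)*(x + 1/3)*(x + 4)
(3) = (c + 6)*(c - 5*sqrt(2))
(4) = (r + 1)*(r + 4)
(5) = b^4 - 10*b^3 + 36*b^2 - 54*b + 27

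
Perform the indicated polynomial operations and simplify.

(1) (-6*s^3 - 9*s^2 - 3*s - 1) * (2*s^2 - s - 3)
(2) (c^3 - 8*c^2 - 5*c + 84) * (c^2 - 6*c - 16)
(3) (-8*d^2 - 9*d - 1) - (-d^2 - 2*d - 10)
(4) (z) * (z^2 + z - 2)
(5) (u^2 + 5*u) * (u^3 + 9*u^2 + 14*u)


(1) = -12*s^5 - 12*s^4 + 21*s^3 + 28*s^2 + 10*s + 3
(2) = c^5 - 14*c^4 + 27*c^3 + 242*c^2 - 424*c - 1344
(3) = -7*d^2 - 7*d + 9
(4) = z^3 + z^2 - 2*z
(5) = u^5 + 14*u^4 + 59*u^3 + 70*u^2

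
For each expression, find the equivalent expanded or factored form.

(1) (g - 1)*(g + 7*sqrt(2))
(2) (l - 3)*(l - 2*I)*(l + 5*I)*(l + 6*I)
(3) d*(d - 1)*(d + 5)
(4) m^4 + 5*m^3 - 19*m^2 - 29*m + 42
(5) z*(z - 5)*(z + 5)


(1) = g^2 - g + 7*sqrt(2)*g - 7*sqrt(2)
(2) = l^4 - 3*l^3 + 9*I*l^3 - 8*l^2 - 27*I*l^2 + 24*l + 60*I*l - 180*I
(3) = d^3 + 4*d^2 - 5*d
(4) = (m - 3)*(m - 1)*(m + 2)*(m + 7)
(5) = z^3 - 25*z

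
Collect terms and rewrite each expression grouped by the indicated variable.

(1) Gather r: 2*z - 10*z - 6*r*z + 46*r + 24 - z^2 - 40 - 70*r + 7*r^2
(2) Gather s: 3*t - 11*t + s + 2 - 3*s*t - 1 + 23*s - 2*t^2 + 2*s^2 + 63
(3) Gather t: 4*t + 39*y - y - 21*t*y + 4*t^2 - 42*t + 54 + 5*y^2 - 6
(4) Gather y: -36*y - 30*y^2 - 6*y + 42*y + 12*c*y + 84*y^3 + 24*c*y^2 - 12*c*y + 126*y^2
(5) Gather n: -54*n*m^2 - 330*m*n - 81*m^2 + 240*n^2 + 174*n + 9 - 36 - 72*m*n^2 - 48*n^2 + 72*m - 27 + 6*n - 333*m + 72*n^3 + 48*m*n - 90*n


(1) = 7*r^2 + r*(-6*z - 24) - z^2 - 8*z - 16
(2) = 2*s^2 + s*(24 - 3*t) - 2*t^2 - 8*t + 64
(3) = 4*t^2 + t*(-21*y - 38) + 5*y^2 + 38*y + 48
(4) = 84*y^3 + y^2*(24*c + 96)
(5) = -81*m^2 - 261*m + 72*n^3 + n^2*(192 - 72*m) + n*(-54*m^2 - 282*m + 90) - 54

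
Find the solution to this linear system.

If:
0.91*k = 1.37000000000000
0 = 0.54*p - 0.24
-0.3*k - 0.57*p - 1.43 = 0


Then:
No Solution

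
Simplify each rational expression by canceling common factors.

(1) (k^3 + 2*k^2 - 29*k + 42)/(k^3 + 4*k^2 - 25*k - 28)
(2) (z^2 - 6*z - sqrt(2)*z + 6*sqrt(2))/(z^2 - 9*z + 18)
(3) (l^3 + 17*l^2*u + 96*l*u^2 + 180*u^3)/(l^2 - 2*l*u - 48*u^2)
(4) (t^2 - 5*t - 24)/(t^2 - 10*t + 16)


(1) = (k^2 - 5*k + 6)/(k^2 - 3*k - 4)
(2) = (z - sqrt(2))/(z - 3)
(3) = (-l^2 - 11*l*u - 30*u^2)/(-l + 8*u)
(4) = (t + 3)/(t - 2)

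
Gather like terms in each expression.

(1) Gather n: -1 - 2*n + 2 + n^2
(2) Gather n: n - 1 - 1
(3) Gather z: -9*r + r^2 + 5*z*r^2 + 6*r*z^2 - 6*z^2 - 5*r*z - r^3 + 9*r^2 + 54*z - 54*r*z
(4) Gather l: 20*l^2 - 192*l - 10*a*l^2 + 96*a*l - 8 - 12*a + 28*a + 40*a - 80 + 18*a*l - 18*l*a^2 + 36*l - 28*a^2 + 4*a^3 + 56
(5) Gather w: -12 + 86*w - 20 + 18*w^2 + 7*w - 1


(1) = n^2 - 2*n + 1
(2) = n - 2
(3) = -r^3 + 10*r^2 - 9*r + z^2*(6*r - 6) + z*(5*r^2 - 59*r + 54)
(4) = 4*a^3 - 28*a^2 + 56*a + l^2*(20 - 10*a) + l*(-18*a^2 + 114*a - 156) - 32
(5) = 18*w^2 + 93*w - 33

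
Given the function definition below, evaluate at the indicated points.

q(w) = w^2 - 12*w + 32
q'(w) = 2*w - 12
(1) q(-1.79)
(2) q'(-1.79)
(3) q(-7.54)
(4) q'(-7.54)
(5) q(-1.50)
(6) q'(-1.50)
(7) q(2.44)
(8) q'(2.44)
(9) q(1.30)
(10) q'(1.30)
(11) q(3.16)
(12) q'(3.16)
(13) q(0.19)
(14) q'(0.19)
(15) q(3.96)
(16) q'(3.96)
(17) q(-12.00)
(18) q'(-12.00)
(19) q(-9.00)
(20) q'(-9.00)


(1) = 56.68
(2) = -15.58
(3) = 179.33
(4) = -27.08
(5) = 52.25
(6) = -15.00
(7) = 8.67
(8) = -7.12
(9) = 18.09
(10) = -9.40
(11) = 4.07
(12) = -5.68
(13) = 29.76
(14) = -11.62
(15) = 0.16
(16) = -4.08
(17) = 320.00
(18) = -36.00
(19) = 221.00
(20) = -30.00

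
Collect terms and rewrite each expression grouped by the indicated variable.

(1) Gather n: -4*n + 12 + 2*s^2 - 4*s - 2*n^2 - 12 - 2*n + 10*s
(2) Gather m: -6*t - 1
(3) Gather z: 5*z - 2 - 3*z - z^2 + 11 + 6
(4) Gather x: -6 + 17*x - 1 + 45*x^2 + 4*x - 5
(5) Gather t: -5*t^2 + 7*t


(1) = -2*n^2 - 6*n + 2*s^2 + 6*s
(2) = -6*t - 1
(3) = -z^2 + 2*z + 15
(4) = 45*x^2 + 21*x - 12
(5) = -5*t^2 + 7*t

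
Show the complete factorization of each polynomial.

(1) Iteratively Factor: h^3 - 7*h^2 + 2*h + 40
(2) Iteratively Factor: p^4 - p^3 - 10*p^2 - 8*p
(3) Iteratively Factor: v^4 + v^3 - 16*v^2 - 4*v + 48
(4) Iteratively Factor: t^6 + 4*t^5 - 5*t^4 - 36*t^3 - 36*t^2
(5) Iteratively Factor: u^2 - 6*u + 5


(1) = (h + 2)*(h^2 - 9*h + 20) = (h - 5)*(h + 2)*(h - 4)
(2) = (p + 1)*(p^3 - 2*p^2 - 8*p) = p*(p + 1)*(p^2 - 2*p - 8) = p*(p + 1)*(p + 2)*(p - 4)
(3) = (v - 2)*(v^3 + 3*v^2 - 10*v - 24) = (v - 3)*(v - 2)*(v^2 + 6*v + 8) = (v - 3)*(v - 2)*(v + 4)*(v + 2)
(4) = (t + 2)*(t^5 + 2*t^4 - 9*t^3 - 18*t^2) = t*(t + 2)*(t^4 + 2*t^3 - 9*t^2 - 18*t) = t*(t + 2)^2*(t^3 - 9*t) = t*(t + 2)^2*(t + 3)*(t^2 - 3*t) = t^2*(t + 2)^2*(t + 3)*(t - 3)
(5) = (u - 5)*(u - 1)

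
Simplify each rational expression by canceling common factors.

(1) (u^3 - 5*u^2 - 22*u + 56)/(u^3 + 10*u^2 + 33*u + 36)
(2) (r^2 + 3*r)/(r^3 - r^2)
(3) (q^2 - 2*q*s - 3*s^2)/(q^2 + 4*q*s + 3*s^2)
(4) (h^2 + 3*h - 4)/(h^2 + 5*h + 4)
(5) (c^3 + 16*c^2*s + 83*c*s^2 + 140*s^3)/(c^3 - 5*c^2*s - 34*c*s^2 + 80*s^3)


(1) = (u^2 - 9*u + 14)/(u^2 + 6*u + 9)
(2) = (r + 3)/(r^2 - r)
(3) = (q - 3*s)/(q + 3*s)
(4) = (h - 1)/(h + 1)
(5) = (c^2 + 11*c*s + 28*s^2)/(c^2 - 10*c*s + 16*s^2)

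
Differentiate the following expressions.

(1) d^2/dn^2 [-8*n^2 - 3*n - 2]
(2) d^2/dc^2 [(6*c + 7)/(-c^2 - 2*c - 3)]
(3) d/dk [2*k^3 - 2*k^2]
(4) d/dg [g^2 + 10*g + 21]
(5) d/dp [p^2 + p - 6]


(1) = -16
(2) = 2*(-4*(c + 1)^2*(6*c + 7) + (18*c + 19)*(c^2 + 2*c + 3))/(c^2 + 2*c + 3)^3
(3) = 2*k*(3*k - 2)
(4) = 2*g + 10
(5) = 2*p + 1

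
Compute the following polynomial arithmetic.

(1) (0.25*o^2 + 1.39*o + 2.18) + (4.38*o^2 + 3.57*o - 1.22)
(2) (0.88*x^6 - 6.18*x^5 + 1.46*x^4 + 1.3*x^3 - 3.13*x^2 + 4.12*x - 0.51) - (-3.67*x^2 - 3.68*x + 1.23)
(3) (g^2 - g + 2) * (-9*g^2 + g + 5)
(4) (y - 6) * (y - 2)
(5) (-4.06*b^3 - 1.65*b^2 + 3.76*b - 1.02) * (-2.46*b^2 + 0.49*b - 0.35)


(1) = 4.63*o^2 + 4.96*o + 0.96
(2) = 0.88*x^6 - 6.18*x^5 + 1.46*x^4 + 1.3*x^3 + 0.54*x^2 + 7.8*x - 1.74
(3) = -9*g^4 + 10*g^3 - 14*g^2 - 3*g + 10
(4) = y^2 - 8*y + 12
(5) = 9.9876*b^5 + 2.0696*b^4 - 8.6371*b^3 + 4.9291*b^2 - 1.8158*b + 0.357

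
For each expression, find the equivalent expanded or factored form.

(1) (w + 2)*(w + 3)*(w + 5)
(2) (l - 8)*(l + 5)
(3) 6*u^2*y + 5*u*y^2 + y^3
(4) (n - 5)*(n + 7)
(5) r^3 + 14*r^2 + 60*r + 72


(1) = w^3 + 10*w^2 + 31*w + 30
(2) = l^2 - 3*l - 40
(3) = y*(2*u + y)*(3*u + y)
(4) = n^2 + 2*n - 35
(5) = (r + 2)*(r + 6)^2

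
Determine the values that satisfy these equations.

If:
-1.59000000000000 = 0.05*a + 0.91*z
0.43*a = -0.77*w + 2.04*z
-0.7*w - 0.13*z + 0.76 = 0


Then:
a = -8.46
w = 1.32
z = -1.28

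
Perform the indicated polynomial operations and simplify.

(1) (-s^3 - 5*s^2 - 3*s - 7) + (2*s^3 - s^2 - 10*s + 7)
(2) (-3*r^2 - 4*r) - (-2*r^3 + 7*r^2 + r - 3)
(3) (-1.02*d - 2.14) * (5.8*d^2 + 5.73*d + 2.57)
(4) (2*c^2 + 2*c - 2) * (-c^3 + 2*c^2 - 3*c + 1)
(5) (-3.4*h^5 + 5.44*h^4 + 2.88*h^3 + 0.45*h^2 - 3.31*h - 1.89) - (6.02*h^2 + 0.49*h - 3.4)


(1) = s^3 - 6*s^2 - 13*s
(2) = 2*r^3 - 10*r^2 - 5*r + 3
(3) = -5.916*d^3 - 18.2566*d^2 - 14.8836*d - 5.4998
(4) = -2*c^5 + 2*c^4 - 8*c^2 + 8*c - 2
(5) = -3.4*h^5 + 5.44*h^4 + 2.88*h^3 - 5.57*h^2 - 3.8*h + 1.51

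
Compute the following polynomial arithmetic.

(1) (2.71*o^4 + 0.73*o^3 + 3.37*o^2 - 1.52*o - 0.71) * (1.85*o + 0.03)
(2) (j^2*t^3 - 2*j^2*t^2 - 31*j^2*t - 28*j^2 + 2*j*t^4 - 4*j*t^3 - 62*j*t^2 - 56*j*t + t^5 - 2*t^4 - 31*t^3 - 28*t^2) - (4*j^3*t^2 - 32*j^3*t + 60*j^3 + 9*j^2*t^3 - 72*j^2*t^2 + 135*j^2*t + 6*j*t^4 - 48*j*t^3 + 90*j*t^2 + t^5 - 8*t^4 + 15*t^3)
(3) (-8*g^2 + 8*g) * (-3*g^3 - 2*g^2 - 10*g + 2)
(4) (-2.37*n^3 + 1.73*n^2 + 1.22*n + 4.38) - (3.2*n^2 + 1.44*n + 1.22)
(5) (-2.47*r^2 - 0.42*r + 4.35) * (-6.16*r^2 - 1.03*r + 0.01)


(1) = 5.0135*o^5 + 1.4318*o^4 + 6.2564*o^3 - 2.7109*o^2 - 1.3591*o - 0.0213
(2) = -4*j^3*t^2 + 32*j^3*t - 60*j^3 - 8*j^2*t^3 + 70*j^2*t^2 - 166*j^2*t - 28*j^2 - 4*j*t^4 + 44*j*t^3 - 152*j*t^2 - 56*j*t + 6*t^4 - 46*t^3 - 28*t^2
(3) = 24*g^5 - 8*g^4 + 64*g^3 - 96*g^2 + 16*g
(4) = -2.37*n^3 - 1.47*n^2 - 0.22*n + 3.16
(5) = 15.2152*r^4 + 5.1313*r^3 - 26.3881*r^2 - 4.4847*r + 0.0435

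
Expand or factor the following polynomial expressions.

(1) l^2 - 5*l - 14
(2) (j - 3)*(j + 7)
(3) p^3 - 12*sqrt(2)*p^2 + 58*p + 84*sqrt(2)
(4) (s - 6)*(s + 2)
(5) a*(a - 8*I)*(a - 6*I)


(1) = (l - 7)*(l + 2)
(2) = j^2 + 4*j - 21
(3) = (p - 7*sqrt(2))*(p - 6*sqrt(2))*(p + sqrt(2))
(4) = s^2 - 4*s - 12
(5) = a^3 - 14*I*a^2 - 48*a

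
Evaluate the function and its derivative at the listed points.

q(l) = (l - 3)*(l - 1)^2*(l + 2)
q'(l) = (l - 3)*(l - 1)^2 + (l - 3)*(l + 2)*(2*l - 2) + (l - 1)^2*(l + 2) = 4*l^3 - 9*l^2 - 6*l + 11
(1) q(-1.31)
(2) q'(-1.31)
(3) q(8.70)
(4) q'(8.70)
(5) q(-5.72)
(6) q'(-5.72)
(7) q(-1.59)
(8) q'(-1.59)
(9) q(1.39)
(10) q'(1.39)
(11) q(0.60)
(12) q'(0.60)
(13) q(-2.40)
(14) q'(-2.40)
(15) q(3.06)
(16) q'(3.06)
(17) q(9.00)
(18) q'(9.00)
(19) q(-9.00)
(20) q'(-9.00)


(1) = -15.87
(2) = -5.58
(3) = 3616.10
(4) = 1911.60
(5) = 1464.87
(6) = -997.74
(7) = -12.62
(8) = -18.29
(9) = -0.83
(10) = -3.99
(11) = -1.00
(12) = 5.02
(13) = 24.97
(14) = -81.74
(15) = 1.29
(16) = 22.98
(17) = 4224.00
(18) = 2144.00
(19) = 8400.00
(20) = -3580.00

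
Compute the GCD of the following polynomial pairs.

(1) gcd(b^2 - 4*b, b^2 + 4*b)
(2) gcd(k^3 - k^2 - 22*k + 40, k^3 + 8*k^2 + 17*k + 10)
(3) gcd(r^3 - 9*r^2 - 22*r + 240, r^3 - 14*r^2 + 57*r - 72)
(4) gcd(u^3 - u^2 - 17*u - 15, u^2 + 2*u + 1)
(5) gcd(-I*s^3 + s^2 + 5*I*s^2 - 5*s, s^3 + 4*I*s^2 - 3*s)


(1) = gcd(b*(b - 4), b*(b + 4)) = b
(2) = k + 5
(3) = gcd((r - 8)*(r - 6)*(r + 5), (r - 8)*(r - 3)^2) = r - 8
(4) = gcd((u - 5)*(u + 1)*(u + 3), (u + 1)^2) = u + 1
(5) = s^2 + I*s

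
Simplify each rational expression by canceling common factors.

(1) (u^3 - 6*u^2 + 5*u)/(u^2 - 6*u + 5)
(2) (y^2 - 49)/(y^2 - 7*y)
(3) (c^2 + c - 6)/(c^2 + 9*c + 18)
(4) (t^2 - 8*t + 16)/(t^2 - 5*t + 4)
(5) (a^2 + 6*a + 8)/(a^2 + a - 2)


(1) = u
(2) = (y + 7)/y
(3) = (c - 2)/(c + 6)
(4) = (t - 4)/(t - 1)
(5) = (a + 4)/(a - 1)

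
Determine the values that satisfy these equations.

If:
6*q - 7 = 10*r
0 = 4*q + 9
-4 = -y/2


Then:
q = -9/4
r = -41/20
y = 8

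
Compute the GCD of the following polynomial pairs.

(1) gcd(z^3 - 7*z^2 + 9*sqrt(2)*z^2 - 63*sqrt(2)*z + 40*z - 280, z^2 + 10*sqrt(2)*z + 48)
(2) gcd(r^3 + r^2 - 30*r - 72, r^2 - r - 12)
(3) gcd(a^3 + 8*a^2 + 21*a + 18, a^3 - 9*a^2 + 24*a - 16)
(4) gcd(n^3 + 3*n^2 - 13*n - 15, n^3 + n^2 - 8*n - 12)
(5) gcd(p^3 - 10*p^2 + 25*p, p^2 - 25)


(1) = z + 4*sqrt(2)
(2) = gcd((r - 6)*(r + 3)*(r + 4), (r - 4)*(r + 3)) = r + 3
(3) = gcd((a + 2)*(a + 3)^2, (a - 4)^2*(a - 1)) = 1
(4) = n - 3
(5) = p - 5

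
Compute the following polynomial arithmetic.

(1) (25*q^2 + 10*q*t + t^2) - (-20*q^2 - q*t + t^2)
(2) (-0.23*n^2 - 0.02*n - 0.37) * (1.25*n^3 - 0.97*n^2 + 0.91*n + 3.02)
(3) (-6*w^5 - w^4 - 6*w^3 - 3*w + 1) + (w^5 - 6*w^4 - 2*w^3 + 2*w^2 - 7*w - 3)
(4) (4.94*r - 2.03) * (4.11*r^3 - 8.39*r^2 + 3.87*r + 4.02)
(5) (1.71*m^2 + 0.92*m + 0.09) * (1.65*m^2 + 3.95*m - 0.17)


(1) = 45*q^2 + 11*q*t
(2) = -0.2875*n^5 + 0.1981*n^4 - 0.6524*n^3 - 0.3539*n^2 - 0.3971*n - 1.1174
(3) = -5*w^5 - 7*w^4 - 8*w^3 + 2*w^2 - 10*w - 2
(4) = 20.3034*r^4 - 49.7899*r^3 + 36.1495*r^2 + 12.0027*r - 8.1606
(5) = 2.8215*m^4 + 8.2725*m^3 + 3.4918*m^2 + 0.1991*m - 0.0153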